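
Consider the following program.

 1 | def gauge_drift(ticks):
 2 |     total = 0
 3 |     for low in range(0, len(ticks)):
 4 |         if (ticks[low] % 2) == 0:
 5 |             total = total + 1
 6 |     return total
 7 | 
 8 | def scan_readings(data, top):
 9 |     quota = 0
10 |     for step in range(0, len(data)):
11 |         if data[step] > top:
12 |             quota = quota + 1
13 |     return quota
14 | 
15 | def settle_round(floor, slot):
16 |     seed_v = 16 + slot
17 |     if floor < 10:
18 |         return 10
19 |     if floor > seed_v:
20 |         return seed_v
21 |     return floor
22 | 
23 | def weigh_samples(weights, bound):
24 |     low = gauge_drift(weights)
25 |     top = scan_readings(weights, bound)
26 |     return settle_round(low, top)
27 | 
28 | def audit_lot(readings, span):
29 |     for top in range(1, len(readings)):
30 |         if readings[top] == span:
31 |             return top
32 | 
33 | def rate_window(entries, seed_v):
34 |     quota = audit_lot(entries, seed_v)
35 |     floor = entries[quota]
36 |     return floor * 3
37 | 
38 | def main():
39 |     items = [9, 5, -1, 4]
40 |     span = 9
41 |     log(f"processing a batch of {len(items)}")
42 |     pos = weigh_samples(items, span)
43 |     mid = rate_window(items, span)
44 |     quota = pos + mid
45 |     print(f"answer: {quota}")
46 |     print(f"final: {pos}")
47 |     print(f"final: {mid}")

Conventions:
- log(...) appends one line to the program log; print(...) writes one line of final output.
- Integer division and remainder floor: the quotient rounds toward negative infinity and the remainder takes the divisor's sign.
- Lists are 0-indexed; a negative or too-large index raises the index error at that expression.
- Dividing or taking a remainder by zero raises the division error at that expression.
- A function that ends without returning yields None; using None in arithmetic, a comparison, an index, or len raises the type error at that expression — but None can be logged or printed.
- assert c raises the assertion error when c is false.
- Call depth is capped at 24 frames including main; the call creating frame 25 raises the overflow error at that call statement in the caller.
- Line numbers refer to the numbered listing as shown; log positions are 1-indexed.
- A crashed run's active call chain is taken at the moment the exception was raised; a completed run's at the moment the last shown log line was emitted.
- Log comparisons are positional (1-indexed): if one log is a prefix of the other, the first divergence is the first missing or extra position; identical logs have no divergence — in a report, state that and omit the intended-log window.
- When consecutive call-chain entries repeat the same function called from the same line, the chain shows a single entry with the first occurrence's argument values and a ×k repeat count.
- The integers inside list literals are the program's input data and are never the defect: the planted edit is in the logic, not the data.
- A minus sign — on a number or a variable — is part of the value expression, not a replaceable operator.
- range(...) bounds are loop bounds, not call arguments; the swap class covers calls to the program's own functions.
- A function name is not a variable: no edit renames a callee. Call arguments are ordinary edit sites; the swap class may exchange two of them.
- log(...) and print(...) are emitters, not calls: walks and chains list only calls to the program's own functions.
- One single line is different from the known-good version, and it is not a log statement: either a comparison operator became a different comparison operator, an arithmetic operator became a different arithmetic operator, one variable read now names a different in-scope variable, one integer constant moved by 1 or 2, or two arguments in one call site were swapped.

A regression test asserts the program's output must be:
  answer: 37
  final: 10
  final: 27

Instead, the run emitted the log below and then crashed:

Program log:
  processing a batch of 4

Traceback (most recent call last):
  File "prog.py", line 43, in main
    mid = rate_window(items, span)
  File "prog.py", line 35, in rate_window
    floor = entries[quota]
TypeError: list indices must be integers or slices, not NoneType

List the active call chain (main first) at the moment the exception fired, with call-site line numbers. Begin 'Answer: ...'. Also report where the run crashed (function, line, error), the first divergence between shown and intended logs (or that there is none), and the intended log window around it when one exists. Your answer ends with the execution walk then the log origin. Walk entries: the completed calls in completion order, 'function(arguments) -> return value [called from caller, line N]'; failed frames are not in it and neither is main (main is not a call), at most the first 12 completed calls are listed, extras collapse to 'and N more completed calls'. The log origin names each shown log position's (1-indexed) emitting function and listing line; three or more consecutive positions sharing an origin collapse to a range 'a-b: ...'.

Answer: main -> rate_window (called at line 43).
The tell: Up to the failure, the log is exactly the working version's.
Crash: rate_window, line 35, TypeError.
First divergence: none; the two logs match at every position.
Execution walk:
  gauge_drift([9, 5, -1, 4]) -> 1  [called from weigh_samples, line 24]
  scan_readings([9, 5, -1, 4], 9) -> 0  [called from weigh_samples, line 25]
  settle_round(1, 0) -> 10  [called from weigh_samples, line 26]
  weigh_samples([9, 5, -1, 4], 9) -> 10  [called from main, line 42]
  audit_lot([9, 5, -1, 4], 9) -> None  [called from rate_window, line 34]
Origin of each log line:
  1: from main, line 41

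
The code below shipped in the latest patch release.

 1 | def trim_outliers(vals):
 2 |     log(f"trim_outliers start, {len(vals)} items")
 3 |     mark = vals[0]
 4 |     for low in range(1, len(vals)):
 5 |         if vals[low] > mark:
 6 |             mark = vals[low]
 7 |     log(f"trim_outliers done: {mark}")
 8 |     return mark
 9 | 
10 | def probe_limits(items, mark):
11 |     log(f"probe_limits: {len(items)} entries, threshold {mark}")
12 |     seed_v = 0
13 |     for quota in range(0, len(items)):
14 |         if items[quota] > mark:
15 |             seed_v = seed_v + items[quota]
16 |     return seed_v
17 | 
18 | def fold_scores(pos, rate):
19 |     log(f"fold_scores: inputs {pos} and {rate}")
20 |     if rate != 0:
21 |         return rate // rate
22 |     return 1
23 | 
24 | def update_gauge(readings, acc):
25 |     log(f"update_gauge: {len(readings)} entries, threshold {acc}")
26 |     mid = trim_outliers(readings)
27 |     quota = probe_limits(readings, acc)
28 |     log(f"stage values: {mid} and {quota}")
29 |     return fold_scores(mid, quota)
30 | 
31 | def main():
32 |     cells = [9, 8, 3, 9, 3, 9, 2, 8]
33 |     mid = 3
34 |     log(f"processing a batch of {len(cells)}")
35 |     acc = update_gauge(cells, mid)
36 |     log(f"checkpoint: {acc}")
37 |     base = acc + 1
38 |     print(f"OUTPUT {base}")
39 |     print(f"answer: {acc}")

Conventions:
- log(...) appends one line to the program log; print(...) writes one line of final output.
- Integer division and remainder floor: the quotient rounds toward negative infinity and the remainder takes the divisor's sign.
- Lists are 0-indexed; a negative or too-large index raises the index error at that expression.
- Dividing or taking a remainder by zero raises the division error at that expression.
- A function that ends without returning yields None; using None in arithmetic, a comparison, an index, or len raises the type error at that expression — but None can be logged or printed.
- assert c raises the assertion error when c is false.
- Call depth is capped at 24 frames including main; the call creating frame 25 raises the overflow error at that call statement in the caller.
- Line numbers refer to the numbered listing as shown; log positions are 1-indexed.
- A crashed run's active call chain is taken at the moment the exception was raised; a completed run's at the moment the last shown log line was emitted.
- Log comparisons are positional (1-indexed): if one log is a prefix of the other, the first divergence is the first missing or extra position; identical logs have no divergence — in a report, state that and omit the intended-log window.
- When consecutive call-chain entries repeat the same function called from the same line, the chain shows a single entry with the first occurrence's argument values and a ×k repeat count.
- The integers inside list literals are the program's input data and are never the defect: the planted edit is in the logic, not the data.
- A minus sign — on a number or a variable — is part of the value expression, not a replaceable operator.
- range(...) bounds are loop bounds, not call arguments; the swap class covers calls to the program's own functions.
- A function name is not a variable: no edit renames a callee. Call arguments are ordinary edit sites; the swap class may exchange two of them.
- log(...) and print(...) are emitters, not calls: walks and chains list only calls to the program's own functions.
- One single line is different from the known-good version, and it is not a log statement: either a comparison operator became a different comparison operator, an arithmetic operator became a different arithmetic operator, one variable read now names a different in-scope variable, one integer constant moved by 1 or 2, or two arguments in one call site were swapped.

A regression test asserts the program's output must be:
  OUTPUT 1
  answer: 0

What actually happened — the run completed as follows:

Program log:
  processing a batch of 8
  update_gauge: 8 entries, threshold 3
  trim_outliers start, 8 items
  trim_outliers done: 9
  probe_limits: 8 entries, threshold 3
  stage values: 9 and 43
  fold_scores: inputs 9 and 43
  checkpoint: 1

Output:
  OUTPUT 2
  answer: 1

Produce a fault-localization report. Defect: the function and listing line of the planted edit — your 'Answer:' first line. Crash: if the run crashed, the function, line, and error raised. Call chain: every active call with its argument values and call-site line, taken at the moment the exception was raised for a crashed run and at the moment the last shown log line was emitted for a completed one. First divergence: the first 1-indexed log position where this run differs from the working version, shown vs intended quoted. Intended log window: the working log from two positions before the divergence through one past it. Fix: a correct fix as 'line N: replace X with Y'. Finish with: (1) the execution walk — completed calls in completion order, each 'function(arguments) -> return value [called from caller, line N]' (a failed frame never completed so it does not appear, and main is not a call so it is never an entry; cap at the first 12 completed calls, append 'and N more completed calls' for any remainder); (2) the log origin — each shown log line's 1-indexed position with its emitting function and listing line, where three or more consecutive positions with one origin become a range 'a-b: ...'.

Answer: the defect is in fold_scores at line 21.
Core observation: At log position 8 the runs split — shown 'checkpoint: 1', but the working version logs 'checkpoint: 0'.
Call chain: main.
First divergence: position 8 — shown 'checkpoint: 1', intended 'checkpoint: 0'.
Intended log window:
  6: stage values: 9 and 43
  7: fold_scores: inputs 9 and 43
  8: checkpoint: 0
Execution walk:
  trim_outliers([9, 8, 3, 9, 3, 9, 2, 8]) -> 9  [called from update_gauge, line 26]
  probe_limits([9, 8, 3, 9, 3, 9, 2, 8], 3) -> 43  [called from update_gauge, line 27]
  fold_scores(9, 43) -> 1  [called from update_gauge, line 29]
  update_gauge([9, 8, 3, 9, 3, 9, 2, 8], 3) -> 1  [called from main, line 35]
Origin of each log line:
  1 — main, line 34
  2 — update_gauge, line 25
  3 — trim_outliers, line 2
  4 — trim_outliers, line 7
  5 — probe_limits, line 11
  6 — update_gauge, line 28
  7 — fold_scores, line 19
  8 — main, line 36
A correct fix: line 21: replace `rate // rate` with `pos // rate`.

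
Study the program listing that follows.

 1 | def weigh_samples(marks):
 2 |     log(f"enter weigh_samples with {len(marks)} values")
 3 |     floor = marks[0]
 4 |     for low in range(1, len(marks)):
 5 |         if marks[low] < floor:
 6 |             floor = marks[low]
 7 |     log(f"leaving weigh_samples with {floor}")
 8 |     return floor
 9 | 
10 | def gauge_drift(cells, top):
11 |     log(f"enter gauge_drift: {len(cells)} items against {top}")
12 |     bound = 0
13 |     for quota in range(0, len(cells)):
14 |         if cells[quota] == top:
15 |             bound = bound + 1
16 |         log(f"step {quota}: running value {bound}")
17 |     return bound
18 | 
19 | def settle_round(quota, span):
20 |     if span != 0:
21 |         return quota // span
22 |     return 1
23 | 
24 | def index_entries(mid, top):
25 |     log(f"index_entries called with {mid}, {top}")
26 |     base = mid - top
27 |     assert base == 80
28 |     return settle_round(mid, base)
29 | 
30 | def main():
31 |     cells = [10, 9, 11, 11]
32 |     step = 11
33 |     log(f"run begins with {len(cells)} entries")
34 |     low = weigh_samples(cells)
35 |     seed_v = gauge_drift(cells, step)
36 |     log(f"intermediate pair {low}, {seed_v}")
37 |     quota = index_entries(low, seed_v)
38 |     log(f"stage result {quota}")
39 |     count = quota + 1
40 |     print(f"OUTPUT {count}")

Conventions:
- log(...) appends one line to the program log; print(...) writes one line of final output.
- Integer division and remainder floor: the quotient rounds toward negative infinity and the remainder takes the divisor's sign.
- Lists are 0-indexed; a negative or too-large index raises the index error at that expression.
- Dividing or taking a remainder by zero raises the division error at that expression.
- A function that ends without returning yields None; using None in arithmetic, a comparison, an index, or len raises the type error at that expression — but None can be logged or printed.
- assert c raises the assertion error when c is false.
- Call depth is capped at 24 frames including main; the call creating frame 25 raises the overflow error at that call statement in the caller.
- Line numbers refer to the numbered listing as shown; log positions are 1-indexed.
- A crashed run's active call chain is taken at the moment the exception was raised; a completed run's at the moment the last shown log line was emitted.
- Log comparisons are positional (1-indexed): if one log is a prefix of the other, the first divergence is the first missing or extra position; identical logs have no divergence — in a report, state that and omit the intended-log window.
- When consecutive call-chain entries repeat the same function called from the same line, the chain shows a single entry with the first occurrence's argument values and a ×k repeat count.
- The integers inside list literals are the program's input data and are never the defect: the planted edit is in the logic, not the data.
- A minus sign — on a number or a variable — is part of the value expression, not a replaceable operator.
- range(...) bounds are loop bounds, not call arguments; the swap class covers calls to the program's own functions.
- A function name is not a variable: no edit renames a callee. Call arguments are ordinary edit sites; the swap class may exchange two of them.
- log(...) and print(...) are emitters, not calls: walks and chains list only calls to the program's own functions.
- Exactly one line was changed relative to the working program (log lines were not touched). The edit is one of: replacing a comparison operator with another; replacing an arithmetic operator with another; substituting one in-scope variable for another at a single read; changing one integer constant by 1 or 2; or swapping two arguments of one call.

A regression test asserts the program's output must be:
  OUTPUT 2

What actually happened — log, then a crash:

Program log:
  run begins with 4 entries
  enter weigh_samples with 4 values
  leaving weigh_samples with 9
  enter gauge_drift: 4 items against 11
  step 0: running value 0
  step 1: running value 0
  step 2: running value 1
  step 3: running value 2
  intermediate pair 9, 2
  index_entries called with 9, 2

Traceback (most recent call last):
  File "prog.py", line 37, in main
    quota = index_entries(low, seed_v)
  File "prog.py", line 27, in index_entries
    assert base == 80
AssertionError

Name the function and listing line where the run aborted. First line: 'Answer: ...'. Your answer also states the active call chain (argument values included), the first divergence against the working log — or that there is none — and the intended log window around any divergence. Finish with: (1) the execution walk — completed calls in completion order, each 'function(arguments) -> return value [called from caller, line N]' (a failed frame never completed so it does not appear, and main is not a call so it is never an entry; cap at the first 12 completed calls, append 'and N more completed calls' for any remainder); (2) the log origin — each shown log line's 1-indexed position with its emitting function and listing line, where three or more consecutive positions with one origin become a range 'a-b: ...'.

Answer: the error was raised in index_entries, line 27.
Key observation: Only 10 log lines were emitted before the run died; the intended continuation was 'stage result 1'.
Call chain: main -> index_entries(9, 2) (called at line 37).
First divergence: position 11 (shown log ended at 10 lines; the working version continues: 'stage result 1').
Intended log window:
  9: intermediate pair 9, 2
  10: index_entries called with 9, 2
  11: stage result 1
Execution walk:
  weigh_samples([10, 9, 11, 11]) -> 9  [called from main, line 34]
  gauge_drift([10, 9, 11, 11], 11) -> 2  [called from main, line 35]
Origin of each log line:
  1: logged in main at line 33
  2: logged in weigh_samples at line 2
  3: logged in weigh_samples at line 7
  4: logged in gauge_drift at line 11
  5-8: logged in gauge_drift at line 16
  9: logged in main at line 36
  10: logged in index_entries at line 25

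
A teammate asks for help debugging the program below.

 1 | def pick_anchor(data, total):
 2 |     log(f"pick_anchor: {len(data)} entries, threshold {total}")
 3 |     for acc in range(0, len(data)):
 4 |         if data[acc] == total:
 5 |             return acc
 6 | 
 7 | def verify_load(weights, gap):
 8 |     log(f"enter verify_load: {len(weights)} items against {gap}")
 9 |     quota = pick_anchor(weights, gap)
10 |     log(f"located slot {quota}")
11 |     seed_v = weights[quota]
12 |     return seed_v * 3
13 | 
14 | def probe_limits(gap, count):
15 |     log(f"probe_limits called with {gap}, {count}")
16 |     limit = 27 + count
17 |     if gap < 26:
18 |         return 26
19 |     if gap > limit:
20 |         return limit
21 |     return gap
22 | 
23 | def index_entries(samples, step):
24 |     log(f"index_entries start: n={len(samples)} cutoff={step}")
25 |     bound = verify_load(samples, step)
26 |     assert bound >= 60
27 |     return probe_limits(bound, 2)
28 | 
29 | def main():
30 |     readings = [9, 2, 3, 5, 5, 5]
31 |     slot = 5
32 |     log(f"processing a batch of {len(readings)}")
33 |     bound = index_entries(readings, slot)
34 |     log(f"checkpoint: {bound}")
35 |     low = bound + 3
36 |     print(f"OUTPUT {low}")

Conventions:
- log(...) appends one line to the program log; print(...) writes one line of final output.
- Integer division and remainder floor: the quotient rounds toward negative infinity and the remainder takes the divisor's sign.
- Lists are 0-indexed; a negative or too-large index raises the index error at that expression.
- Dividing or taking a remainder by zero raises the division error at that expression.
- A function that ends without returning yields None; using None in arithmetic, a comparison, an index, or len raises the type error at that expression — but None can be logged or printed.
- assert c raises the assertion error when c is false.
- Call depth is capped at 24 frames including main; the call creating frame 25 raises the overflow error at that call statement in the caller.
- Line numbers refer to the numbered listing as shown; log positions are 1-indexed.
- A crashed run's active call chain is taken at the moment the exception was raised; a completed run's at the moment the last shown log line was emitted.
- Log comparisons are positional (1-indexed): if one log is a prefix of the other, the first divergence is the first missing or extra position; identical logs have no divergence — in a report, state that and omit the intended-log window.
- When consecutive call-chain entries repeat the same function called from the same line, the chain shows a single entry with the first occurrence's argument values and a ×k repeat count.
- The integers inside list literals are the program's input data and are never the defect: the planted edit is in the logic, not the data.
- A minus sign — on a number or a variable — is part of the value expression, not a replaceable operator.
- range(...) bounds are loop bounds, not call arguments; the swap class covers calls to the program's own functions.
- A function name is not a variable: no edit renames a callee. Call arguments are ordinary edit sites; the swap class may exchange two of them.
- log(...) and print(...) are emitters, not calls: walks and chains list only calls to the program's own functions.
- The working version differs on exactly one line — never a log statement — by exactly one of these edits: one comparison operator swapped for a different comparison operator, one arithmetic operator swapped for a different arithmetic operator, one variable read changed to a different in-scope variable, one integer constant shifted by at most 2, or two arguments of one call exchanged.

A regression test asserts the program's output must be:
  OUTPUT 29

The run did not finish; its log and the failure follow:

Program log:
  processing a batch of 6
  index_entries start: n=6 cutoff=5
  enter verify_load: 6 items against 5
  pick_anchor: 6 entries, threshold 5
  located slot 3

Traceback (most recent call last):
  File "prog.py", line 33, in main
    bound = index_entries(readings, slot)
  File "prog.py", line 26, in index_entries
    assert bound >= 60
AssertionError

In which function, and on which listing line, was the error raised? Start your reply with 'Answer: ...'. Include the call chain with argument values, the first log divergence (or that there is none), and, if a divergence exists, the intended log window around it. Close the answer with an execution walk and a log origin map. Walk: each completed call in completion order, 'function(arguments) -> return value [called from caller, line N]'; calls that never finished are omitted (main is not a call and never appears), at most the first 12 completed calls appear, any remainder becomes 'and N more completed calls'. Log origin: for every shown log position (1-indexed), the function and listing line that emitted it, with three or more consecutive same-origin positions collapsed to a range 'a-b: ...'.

Answer: the error was raised in index_entries, line 26.
Key observation: After 5 matching log lines the faulty run goes silent, while the working version continues with 'probe_limits called with 15, 2'.
Call chain: main -> index_entries([9, 2, 3, 5, 5, 5], 5) (called at line 33).
First divergence: position 6; the shown log stops at 5 lines while the working version next logs 'probe_limits called with 15, 2'.
Intended log window:
  4: pick_anchor: 6 entries, threshold 5
  5: located slot 3
  6: probe_limits called with 15, 2
  7: checkpoint: 26
Execution walk:
  pick_anchor([9, 2, 3, 5, 5, 5], 5) -> 3  [called from verify_load, line 9]
  verify_load([9, 2, 3, 5, 5, 5], 5) -> 15  [called from index_entries, line 25]
Origin of each log line:
  1 — main, line 32
  2 — index_entries, line 24
  3 — verify_load, line 8
  4 — pick_anchor, line 2
  5 — verify_load, line 10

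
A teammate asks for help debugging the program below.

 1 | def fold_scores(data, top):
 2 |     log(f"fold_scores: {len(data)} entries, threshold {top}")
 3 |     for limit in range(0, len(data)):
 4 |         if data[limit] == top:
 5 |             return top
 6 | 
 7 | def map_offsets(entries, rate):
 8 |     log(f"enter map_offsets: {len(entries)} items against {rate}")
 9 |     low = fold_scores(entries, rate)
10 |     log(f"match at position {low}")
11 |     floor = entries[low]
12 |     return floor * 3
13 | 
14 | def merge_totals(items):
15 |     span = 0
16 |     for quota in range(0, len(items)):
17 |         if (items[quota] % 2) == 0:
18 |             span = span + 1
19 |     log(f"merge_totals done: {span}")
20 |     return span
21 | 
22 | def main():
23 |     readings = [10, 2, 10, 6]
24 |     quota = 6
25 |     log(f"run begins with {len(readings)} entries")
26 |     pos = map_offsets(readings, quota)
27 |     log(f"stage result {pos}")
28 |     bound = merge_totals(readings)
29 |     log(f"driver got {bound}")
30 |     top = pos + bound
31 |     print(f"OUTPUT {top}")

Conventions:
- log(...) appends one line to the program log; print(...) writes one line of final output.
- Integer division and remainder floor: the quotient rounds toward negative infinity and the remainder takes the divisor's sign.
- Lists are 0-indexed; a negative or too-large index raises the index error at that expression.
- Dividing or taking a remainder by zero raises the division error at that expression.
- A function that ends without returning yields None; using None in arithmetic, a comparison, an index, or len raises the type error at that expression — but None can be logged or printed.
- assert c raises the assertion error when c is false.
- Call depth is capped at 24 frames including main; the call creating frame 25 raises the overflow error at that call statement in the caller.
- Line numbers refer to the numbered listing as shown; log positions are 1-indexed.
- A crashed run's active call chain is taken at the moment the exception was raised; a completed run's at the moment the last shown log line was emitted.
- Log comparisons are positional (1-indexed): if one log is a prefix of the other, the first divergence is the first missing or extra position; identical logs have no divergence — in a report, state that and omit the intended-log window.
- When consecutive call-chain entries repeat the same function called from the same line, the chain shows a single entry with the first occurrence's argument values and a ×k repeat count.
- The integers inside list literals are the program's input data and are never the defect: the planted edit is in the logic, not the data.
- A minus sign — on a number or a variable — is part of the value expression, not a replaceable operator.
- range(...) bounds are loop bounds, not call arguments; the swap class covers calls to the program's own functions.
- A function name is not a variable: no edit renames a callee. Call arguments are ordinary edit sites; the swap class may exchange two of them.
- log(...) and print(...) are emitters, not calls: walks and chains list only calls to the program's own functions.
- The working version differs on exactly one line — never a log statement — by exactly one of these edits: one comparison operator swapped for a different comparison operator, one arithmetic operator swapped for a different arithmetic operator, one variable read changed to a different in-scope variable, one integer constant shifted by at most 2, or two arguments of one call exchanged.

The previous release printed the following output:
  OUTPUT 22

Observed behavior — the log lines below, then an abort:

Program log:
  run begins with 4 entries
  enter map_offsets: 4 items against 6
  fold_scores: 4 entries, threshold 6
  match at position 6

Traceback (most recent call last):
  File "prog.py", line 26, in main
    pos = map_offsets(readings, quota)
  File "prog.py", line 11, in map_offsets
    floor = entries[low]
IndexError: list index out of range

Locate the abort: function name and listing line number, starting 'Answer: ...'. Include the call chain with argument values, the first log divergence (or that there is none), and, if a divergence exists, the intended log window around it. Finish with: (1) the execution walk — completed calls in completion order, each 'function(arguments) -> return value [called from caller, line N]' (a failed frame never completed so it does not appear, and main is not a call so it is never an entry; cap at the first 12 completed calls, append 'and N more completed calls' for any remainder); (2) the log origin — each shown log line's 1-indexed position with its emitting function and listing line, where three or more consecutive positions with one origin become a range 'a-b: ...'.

Answer: the error was raised in map_offsets, line 11.
The tell: Everything matches until log position 4, which reads 'match at position 6' in place of 'match at position 3'.
Call chain: main -> map_offsets([10, 2, 10, 6], 6) (called at line 26).
First divergence: position 4 — shown 'match at position 6', intended 'match at position 3'.
Intended log window:
  2: enter map_offsets: 4 items against 6
  3: fold_scores: 4 entries, threshold 6
  4: match at position 3
  5: stage result 18
Execution walk:
  fold_scores([10, 2, 10, 6], 6) -> 6  [called from map_offsets, line 9]
Log origins:
  1: emitted by main (line 25)
  2: emitted by map_offsets (line 8)
  3: emitted by fold_scores (line 2)
  4: emitted by map_offsets (line 10)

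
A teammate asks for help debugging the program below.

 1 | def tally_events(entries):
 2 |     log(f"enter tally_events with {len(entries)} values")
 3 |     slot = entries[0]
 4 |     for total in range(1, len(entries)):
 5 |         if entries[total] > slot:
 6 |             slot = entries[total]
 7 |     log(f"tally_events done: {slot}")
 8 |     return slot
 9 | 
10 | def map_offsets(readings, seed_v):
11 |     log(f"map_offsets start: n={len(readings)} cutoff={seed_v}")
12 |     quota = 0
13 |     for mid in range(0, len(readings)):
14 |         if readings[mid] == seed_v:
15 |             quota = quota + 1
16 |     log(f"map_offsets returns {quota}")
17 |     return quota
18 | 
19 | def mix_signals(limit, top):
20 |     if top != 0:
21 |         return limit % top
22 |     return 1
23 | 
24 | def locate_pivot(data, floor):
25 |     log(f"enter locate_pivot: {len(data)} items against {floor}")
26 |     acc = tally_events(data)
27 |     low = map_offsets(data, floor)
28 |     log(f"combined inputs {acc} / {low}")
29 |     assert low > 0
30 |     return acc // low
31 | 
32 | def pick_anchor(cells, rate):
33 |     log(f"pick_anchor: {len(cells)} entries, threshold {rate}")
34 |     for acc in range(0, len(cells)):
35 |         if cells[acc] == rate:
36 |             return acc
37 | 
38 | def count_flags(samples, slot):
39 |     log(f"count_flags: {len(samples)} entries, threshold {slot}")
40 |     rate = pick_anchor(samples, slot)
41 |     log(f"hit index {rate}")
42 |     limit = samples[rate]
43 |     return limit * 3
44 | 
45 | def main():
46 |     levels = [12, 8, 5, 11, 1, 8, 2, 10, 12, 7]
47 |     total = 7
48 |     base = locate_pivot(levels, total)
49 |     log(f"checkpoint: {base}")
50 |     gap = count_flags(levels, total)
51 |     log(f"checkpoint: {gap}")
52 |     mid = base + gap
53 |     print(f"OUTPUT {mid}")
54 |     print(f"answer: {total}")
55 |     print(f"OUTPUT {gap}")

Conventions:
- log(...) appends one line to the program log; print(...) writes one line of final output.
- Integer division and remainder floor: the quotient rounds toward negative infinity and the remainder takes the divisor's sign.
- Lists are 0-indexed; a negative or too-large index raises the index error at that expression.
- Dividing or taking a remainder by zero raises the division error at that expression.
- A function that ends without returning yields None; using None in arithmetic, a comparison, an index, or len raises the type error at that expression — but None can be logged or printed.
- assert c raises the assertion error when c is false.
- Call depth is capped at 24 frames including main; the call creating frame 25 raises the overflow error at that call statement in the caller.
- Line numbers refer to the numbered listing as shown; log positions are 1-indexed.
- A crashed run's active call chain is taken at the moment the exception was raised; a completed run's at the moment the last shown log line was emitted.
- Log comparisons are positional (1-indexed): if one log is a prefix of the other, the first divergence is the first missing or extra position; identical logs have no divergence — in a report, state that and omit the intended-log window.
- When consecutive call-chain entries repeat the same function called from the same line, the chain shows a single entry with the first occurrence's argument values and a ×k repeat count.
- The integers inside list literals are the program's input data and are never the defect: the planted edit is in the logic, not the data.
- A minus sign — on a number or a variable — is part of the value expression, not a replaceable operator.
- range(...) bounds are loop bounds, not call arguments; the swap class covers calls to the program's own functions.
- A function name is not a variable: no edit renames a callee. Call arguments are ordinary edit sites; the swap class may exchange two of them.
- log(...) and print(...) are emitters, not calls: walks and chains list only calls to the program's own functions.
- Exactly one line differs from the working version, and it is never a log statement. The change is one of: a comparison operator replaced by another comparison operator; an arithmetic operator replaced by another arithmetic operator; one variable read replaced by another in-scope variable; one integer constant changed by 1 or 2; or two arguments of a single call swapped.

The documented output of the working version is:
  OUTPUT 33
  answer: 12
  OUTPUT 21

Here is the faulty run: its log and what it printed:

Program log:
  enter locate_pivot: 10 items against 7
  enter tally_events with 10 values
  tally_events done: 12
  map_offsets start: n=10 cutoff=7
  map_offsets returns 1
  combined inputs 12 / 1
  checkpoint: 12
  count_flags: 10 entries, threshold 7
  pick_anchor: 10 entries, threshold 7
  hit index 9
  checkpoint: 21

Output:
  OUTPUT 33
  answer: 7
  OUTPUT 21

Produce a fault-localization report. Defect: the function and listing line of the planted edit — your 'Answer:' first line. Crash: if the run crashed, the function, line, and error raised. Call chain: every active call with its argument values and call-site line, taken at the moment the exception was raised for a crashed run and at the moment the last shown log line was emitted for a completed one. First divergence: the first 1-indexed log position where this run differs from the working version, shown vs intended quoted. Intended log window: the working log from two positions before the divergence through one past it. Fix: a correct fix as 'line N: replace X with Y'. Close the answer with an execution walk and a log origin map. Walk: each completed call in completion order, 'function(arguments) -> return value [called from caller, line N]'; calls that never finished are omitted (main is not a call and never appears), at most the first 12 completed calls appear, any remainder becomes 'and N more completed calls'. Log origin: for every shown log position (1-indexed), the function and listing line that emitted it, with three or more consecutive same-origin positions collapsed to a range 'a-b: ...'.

Answer: the defect is in main at line 54.
Key observation: Nothing in the log betrays the bug — only the output does.
Call chain: main.
First divergence: none (the log streams are identical).
Execution walk:
  tally_events([12, 8, 5, 11, 1, 8, 2, 10, 12, 7]) -> 12  [called from locate_pivot, line 26]
  map_offsets([12, 8, 5, 11, 1, 8, 2, 10, 12, 7], 7) -> 1  [called from locate_pivot, line 27]
  locate_pivot([12, 8, 5, 11, 1, 8, 2, 10, 12, 7], 7) -> 12  [called from main, line 48]
  pick_anchor([12, 8, 5, 11, 1, 8, 2, 10, 12, 7], 7) -> 9  [called from count_flags, line 40]
  count_flags([12, 8, 5, 11, 1, 8, 2, 10, 12, 7], 7) -> 21  [called from main, line 50]
Log origin:
  1 — locate_pivot, line 25
  2 — tally_events, line 2
  3 — tally_events, line 7
  4 — map_offsets, line 11
  5 — map_offsets, line 16
  6 — locate_pivot, line 28
  7 — main, line 49
  8 — count_flags, line 39
  9 — pick_anchor, line 33
  10 — count_flags, line 41
  11 — main, line 51
A correct fix: line 54: replace `total` with `base`.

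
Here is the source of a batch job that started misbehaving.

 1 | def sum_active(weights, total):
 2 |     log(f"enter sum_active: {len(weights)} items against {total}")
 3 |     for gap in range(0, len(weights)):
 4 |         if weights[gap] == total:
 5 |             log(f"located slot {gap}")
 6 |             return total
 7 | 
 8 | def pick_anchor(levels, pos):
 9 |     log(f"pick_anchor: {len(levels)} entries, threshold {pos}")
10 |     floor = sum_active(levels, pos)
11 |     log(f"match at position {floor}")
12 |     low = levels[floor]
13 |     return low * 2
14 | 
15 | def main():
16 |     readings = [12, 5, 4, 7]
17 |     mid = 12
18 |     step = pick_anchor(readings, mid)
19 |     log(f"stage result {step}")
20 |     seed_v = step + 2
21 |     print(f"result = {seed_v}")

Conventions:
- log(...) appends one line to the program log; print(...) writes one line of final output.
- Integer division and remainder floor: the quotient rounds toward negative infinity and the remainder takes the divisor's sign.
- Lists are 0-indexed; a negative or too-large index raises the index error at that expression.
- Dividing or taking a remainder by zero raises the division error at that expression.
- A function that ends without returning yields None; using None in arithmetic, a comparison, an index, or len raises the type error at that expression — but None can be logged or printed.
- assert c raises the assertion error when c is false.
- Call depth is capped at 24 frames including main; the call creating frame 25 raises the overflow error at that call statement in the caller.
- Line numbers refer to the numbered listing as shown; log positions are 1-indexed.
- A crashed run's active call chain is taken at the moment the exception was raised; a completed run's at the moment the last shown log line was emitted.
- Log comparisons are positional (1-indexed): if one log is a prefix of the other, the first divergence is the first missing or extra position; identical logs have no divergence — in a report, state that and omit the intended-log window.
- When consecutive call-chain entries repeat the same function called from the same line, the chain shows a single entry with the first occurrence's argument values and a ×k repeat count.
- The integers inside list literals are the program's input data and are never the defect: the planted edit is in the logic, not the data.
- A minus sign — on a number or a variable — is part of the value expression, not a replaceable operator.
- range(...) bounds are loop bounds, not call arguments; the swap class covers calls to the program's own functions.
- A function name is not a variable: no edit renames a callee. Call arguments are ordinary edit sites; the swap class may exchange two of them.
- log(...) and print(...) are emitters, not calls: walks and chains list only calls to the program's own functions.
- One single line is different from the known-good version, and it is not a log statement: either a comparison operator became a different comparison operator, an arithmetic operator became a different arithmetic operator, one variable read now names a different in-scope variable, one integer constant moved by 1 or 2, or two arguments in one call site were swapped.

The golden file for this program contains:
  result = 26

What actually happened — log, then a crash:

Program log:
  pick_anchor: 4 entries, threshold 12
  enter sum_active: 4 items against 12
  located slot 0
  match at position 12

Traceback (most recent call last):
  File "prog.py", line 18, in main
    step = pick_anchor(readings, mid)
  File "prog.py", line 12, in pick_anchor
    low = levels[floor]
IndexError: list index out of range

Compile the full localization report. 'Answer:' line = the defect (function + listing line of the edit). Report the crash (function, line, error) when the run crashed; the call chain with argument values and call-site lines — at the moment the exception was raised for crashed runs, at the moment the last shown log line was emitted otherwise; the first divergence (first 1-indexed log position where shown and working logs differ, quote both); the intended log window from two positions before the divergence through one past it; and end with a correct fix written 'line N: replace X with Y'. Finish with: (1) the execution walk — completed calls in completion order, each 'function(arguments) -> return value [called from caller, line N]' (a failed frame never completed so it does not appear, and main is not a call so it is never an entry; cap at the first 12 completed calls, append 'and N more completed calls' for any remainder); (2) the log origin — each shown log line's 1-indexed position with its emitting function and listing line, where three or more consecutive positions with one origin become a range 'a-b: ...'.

Answer: the defect is in sum_active at line 6.
The tell: The log first diverges at position 4: the faulty run prints 'match at position 12' where the working version prints 'match at position 0'.
Crash: pick_anchor, line 12, IndexError.
Call chain: main -> pick_anchor([12, 5, 4, 7], 12) (called at line 18).
First divergence: at position 4 the run shows 'match at position 12' where the working version logs 'match at position 0'.
Intended log window:
  2: enter sum_active: 4 items against 12
  3: located slot 0
  4: match at position 0
  5: stage result 24
Execution walk:
  sum_active([12, 5, 4, 7], 12) -> 12  [called from pick_anchor, line 10]
Log origin:
  1: from pick_anchor, line 9
  2: from sum_active, line 2
  3: from sum_active, line 5
  4: from pick_anchor, line 11
A correct fix: line 6: replace `total` with `gap`.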